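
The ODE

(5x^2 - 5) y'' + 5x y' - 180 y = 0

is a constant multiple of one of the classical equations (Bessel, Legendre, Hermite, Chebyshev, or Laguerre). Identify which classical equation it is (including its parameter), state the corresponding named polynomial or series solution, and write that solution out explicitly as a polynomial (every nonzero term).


All three coefficients share the factor -5; dividing through by -5 gives  (1 - x^2) y'' - x y' + 36 y = 0.
This matches the Chebyshev equation (1 - x^2) y'' - x y' + n^2 y = 0 (note the -x y' term, not -2x y') with n^2 = 36, so n = 6; the polynomial solution is T_6(x).
With y = sum_k a_k x^k, matching x^k gives (k+2)(k+1) a_{k+2} = (k^2 - n^2) a_k = (k - 6)(k + 6) a_k. The right side vanishes at k = 6, so the series with the parity of 6 terminates at degree 6.
Standard normalization: leading coefficient of T_n is 2^(n-1), so a_6 = 2^5 = 32. Work downward with a_k = (k+1)(k+2) a_{k+2} / ((k - 6)(k + 6)):
  a_4 = (5)(6)(32) / ((4 - 6)(4 + 6)) = 960/(-20) = -48
  a_2 = (3)(4)(-48) / ((2 - 6)(2 + 6)) = -576/(-32) = 18
  a_0 = (1)(2)(18) / ((0 - 6)(0 + 6)) = 36/(-36) = -1
Hence T_6(x) = 32 x^6 - 48 x^4 + 18 x^2 - 1.

T_6(x); series = 32 x^6 - 48 x^4 + 18 x^2 - 1


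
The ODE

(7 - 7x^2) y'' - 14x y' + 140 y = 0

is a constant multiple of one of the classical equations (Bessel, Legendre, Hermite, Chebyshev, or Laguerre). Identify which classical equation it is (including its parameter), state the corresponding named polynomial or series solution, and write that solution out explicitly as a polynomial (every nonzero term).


All three coefficients share the factor 7; dividing through by 7 gives  (1 - x^2) y'' - 2x y' + 20 y = 0.
This matches the Legendre equation (1 - x^2) y'' - 2x y' + n(n+1) y = 0 (note the -2x y' term) with n(n+1) = 20, so n = 4; the polynomial solution is P_4(x).
With y = sum_k a_k x^k, matching x^k gives (k+2)(k+1) a_{k+2} = [k(k+1) - n(n+1)] a_k = (k - 4)(k + 5) a_k. The right side vanishes at k = 4, so the series with the parity of 4 terminates at degree 4.
Standard normalization (P_n(1) = 1): leading coefficient (2n)!/(2^n (n!)^2) = 40320/(16*576) = 35/8, so a_4 = 35/8. Work downward with a_k = (k+1)(k+2) a_{k+2} / ((k - 4)(k + 5)):
  a_2 = (3)(4)(35/8) / ((2 - 4)(2 + 5)) = (105/2)/(-14) = -15/4
  a_0 = (1)(2)(-15/4) / ((0 - 4)(0 + 5)) = (-15/2)/(-20) = 3/8
Hence P_4(x) = 35 x^4/8 - 15 x^2/4 + 3/8.

P_4(x); series = 35 x^4/8 - 15 x^2/4 + 3/8


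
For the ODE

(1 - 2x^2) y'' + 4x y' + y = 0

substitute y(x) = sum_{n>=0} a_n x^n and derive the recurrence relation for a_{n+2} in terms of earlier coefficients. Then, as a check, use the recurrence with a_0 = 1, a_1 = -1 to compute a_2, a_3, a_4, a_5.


Substitute y = sum_n a_n x^n.
(1 - 2 x^2) y'' contributes (n+2)(n+1) a_{n+2} - 2 n(n-1) a_n at x^n.
4 x y'(x) contributes 4 n a_n at x^n.
y(x) contributes 1 a_n at x^n.
Matching x^n: (n+2)(n+1) a_{n+2} + (-2 n(n-1) + 4 n + 1) a_n = 0.
Thus a_{n+2} = (2 n(n-1) - 4 n - 1) / ((n+1)(n+2)) * a_n.

Check with a_0 = 1, a_1 = -1 (apply the recurrence for n = 0, 1, 2, 3): a_0 = 1, a_1 = -1, a_2 = -1/2, a_3 = 5/6, a_4 = 5/24, a_5 = -1/24.

a_(n+2) = (2 n(n-1) - 4 n - 1) / ((n+1)(n+2)) * a_n; check: a_0 = 1, a_1 = -1, a_2 = -1/2, a_3 = 5/6, a_4 = 5/24, a_5 = -1/24


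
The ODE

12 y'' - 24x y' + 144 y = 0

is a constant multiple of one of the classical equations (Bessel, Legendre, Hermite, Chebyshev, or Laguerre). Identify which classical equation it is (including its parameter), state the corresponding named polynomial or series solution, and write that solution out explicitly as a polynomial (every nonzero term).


All three coefficients share the factor 12; dividing through by 12 gives  y'' - 2x y' + 12 y = 0.
This matches the Hermite equation y'' - 2x y' + 2n y = 0 with 2n = 12, so n = 6; the polynomial solution is H_6(x).
With y = sum_k a_k x^k, matching x^k gives (k+2)(k+1) a_{k+2} = 2(k - n) a_k = 2(k - 6) a_k. The right side vanishes at k = 6, so the series with the parity of 6 terminates at degree 6.
Standard normalization: leading coefficient of H_n is 2^n, so a_6 = 2^6 = 64. Work downward with a_k = (k+1)(k+2) a_{k+2} / (2(k - n)):
  a_4 = (5)(6)(64) / (2(4 - 6)) = 1920/(-4) = -480
  a_2 = (3)(4)(-480) / (2(2 - 6)) = -5760/(-8) = 720
  a_0 = (1)(2)(720) / (2(0 - 6)) = 1440/(-12) = -120
Hence H_6(x) = 64 x^6 - 480 x^4 + 720 x^2 - 120.

H_6(x); series = 64 x^6 - 480 x^4 + 720 x^2 - 120


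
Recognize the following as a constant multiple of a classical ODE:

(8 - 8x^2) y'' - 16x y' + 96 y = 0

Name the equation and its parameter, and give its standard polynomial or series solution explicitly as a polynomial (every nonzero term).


All three coefficients share the factor 8; dividing through by 8 gives  (1 - x^2) y'' - 2x y' + 12 y = 0.
This matches the Legendre equation (1 - x^2) y'' - 2x y' + n(n+1) y = 0 (note the -2x y' term) with n(n+1) = 12, so n = 3; the polynomial solution is P_3(x).
With y = sum_k a_k x^k, matching x^k gives (k+2)(k+1) a_{k+2} = [k(k+1) - n(n+1)] a_k = (k - 3)(k + 4) a_k. The right side vanishes at k = 3, so the series with the parity of 3 terminates at degree 3.
Standard normalization (P_n(1) = 1): leading coefficient (2n)!/(2^n (n!)^2) = 720/(8*36) = 5/2, so a_3 = 5/2. Work downward with a_k = (k+1)(k+2) a_{k+2} / ((k - 3)(k + 4)):
  a_1 = (2)(3)(5/2) / ((1 - 3)(1 + 4)) = 15/(-10) = -3/2
Hence P_3(x) = 5 x^3/2 - 3 x/2.

P_3(x); series = 5 x^3/2 - 3 x/2


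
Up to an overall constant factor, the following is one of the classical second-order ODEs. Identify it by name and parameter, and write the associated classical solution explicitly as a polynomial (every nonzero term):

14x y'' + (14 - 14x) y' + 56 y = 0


All three coefficients share the factor 14; dividing through by 14 gives  x y'' + (1 - x) y' + 4 y = 0.
This matches the Laguerre equation x y'' + (1 - x) y' + n y = 0 with n = 4; the polynomial solution is L_4(x).
With y = sum_k a_k x^k, matching x^k gives (k+1)k a_{k+1} + (k+1) a_{k+1} - k a_k + n a_k = 0, i.e. (k+1)^2 a_{k+1} = (k - n) a_k = (k - 4) a_k. The right side vanishes at k = 4, so the series terminates at degree 4.
Standard normalization L_n(0) = 1 gives a_0 = 1. Work upward with a_{k+1} = (k - 4) a_k / (k+1)^2:
  a_1 = (0 - 4)(1) / 1^2 = -4/1 = -4
  a_2 = (1 - 4)(-4) / 2^2 = 12/4 = 3
  a_3 = (2 - 4)(3) / 3^2 = -6/9 = -2/3
  a_4 = (3 - 4)(-2/3) / 4^2 = (2/3)/16 = 1/24
Hence L_4(x) = x^4/24 - 2 x^3/3 + 3 x^2 - 4 x + 1.

L_4(x); series = x^4/24 - 2 x^3/3 + 3 x^2 - 4 x + 1


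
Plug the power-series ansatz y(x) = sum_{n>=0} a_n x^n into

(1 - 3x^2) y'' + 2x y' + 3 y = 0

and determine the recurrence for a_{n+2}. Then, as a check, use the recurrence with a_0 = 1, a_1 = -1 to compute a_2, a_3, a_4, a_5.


Substitute y = sum_n a_n x^n.
(1 - 3 x^2) y'' contributes (n+2)(n+1) a_{n+2} - 3 n(n-1) a_n at x^n.
2 x y'(x) contributes 2 n a_n at x^n.
3 y(x) contributes 3 a_n at x^n.
Matching x^n: (n+2)(n+1) a_{n+2} + (-3 n(n-1) + 2 n + 3) a_n = 0.
Thus a_{n+2} = (3 n(n-1) - 2 n - 3) / ((n+1)(n+2)) * a_n.

Check with a_0 = 1, a_1 = -1 (apply the recurrence for n = 0, 1, 2, 3): a_0 = 1, a_1 = -1, a_2 = -3/2, a_3 = 5/6, a_4 = 1/8, a_5 = 3/8.

a_(n+2) = (3 n(n-1) - 2 n - 3) / ((n+1)(n+2)) * a_n; check: a_0 = 1, a_1 = -1, a_2 = -3/2, a_3 = 5/6, a_4 = 1/8, a_5 = 3/8


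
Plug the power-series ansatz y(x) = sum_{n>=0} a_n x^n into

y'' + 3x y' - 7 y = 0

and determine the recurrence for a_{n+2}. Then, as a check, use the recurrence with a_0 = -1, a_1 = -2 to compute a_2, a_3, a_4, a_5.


Substitute y = sum_n a_n x^n.
y''(x) has coefficient (n+2)(n+1) a_{n+2} at x^n;
3 x y'(x) has coefficient 3 n a_n at x^n (shift);
-7 y(x) has coefficient -7 a_n at x^n.
Matching x^n: (n+2)(n+1) a_{n+2} + (3n - 7) a_n = 0.
Thus a_{n+2} = (-3n + 7) / ((n+1)(n+2)) * a_n.

Check with a_0 = -1, a_1 = -2 (apply the recurrence for n = 0, 1, 2, 3): a_0 = -1, a_1 = -2, a_2 = -7/2, a_3 = -4/3, a_4 = -7/24, a_5 = 2/15.

a_(n+2) = (-3n + 7) / ((n+1)(n+2)) * a_n; check: a_0 = -1, a_1 = -2, a_2 = -7/2, a_3 = -4/3, a_4 = -7/24, a_5 = 2/15


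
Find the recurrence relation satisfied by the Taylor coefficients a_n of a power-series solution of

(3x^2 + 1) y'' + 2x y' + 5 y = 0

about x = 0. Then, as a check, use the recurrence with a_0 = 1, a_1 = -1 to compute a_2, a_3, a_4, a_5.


Substitute y = sum_n a_n x^n.
(1 + 3 x^2) y'' contributes (n+2)(n+1) a_{n+2} + 3 n(n-1) a_n at x^n.
2 x y'(x) contributes 2 n a_n at x^n.
5 y(x) contributes 5 a_n at x^n.
Matching x^n: (n+2)(n+1) a_{n+2} + (3 n(n-1) + 2 n + 5) a_n = 0.
Thus a_{n+2} = (-3 n(n-1) - 2 n - 5) / ((n+1)(n+2)) * a_n.

Check with a_0 = 1, a_1 = -1 (apply the recurrence for n = 0, 1, 2, 3): a_0 = 1, a_1 = -1, a_2 = -5/2, a_3 = 7/6, a_4 = 25/8, a_5 = -203/120.

a_(n+2) = (-3 n(n-1) - 2 n - 5) / ((n+1)(n+2)) * a_n; check: a_0 = 1, a_1 = -1, a_2 = -5/2, a_3 = 7/6, a_4 = 25/8, a_5 = -203/120


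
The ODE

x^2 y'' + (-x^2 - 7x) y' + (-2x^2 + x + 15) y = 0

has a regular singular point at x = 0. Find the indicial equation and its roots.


Divide by x^2 to reach normal form y'' + P_1(x) y' + P_2(x) y = 0 with P_1(x) = -1 - 7/x and P_2(x) = -2 + 1/x + 15/x^2.
x = 0 is a singular point because the y'-coefficient -1 - 7/x has a pole at x = 0 and the y-coefficient -2 + 1/x + 15/x^2 has a pole at x = 0.
It is a regular singular point because x P_1(x) = p(x) = -x - 7 and x^2 P_2(x) = q(x) = -2x^2 + x + 15 are polynomials, hence analytic at x = 0.
p(0) = -7,  q(0) = 15.
Indicial equation: r(r-1) + p(0) r + q(0) = 0, i.e. r^2 + (p(0) - 1) r + q(0) = 0, i.e. r^2 - 8 r + 15 = 0.
Discriminant: (-8)^2 - 4(15) = 4, so r = (8 ± 2)/2.
Solving: r_1 = 5, r_2 = 3.

indicial: r^2 - 8 r + 15 = 0; roots r_1 = 5, r_2 = 3


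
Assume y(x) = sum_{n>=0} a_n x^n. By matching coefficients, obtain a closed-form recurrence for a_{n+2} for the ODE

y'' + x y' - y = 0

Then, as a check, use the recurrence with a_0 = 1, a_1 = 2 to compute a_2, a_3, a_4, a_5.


Substitute y = sum_n a_n x^n.
y''(x) has coefficient (n+2)(n+1) a_{n+2} at x^n;
x y'(x) has coefficient n a_n at x^n (shift);
-y(x) has coefficient -1 a_n at x^n.
Matching x^n: (n+2)(n+1) a_{n+2} + (n - 1) a_n = 0.
Thus a_{n+2} = (-n + 1) / ((n+1)(n+2)) * a_n.

Check with a_0 = 1, a_1 = 2 (apply the recurrence for n = 0, 1, 2, 3): a_0 = 1, a_1 = 2, a_2 = 1/2, a_3 = 0, a_4 = -1/24, a_5 = 0.

a_(n+2) = (-n + 1) / ((n+1)(n+2)) * a_n; check: a_0 = 1, a_1 = 2, a_2 = 1/2, a_3 = 0, a_4 = -1/24, a_5 = 0


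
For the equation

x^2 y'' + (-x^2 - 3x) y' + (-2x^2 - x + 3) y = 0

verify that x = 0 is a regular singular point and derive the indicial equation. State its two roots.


Divide by x^2 to reach normal form y'' + P_1(x) y' + P_2(x) y = 0 with P_1(x) = -1 - 3/x and P_2(x) = -2 - 1/x + 3/x^2.
x = 0 is a singular point because the y'-coefficient -1 - 3/x has a pole at x = 0 and the y-coefficient -2 - 1/x + 3/x^2 has a pole at x = 0.
It is a regular singular point because x P_1(x) = p(x) = -x - 3 and x^2 P_2(x) = q(x) = -2x^2 - x + 3 are polynomials, hence analytic at x = 0.
p(0) = -3,  q(0) = 3.
Indicial equation: r(r-1) + p(0) r + q(0) = 0, i.e. r^2 + (p(0) - 1) r + q(0) = 0, i.e. r^2 - 4 r + 3 = 0.
Discriminant: (-4)^2 - 4(3) = 4, so r = (4 ± 2)/2.
Solving: r_1 = 3, r_2 = 1.

indicial: r^2 - 4 r + 3 = 0; roots r_1 = 3, r_2 = 1


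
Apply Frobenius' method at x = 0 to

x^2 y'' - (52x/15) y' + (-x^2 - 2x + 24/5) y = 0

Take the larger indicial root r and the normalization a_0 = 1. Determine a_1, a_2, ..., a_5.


Write in Frobenius form y'' + (p(x)/x) y' + (q(x)/x^2) y = 0:
  p(x) = -52/15,  q(x) = -x^2 - 2x + 24/5.
Indicial equation: r(r-1) + (-52/15) r + (24/5) = 0 -> roots r_1 = 8/3, r_2 = 9/5.
Take r = r_1 = 8/3. Let y(x) = x^r sum_{n>=0} a_n x^n with a_0 = 1.
Substitute y = x^r sum a_n x^n and match x^{r+n}. The recurrence is
  D(n) a_n - 2 a_{n-1} - 1 a_{n-2} = 0,  where D(n) = (r+n)(r+n-1) + (-52/15)(r+n) + (24/5).
  a_n = [2 a_{n-1} + 1 a_{n-2}] / D(n).
Since the indicial polynomial factors as (r - r_1)(r - r_2), D(n) = (r_1 + n - r_1)(r_1 + n - r_2) = n(n + 13/15).
Evaluating step by step (a_0 = 1):
  n = 1: D(1) = 1(1 + 13/15) = 28/15; numerator = 2(1) = 2; a_1 = (2)/(28/15) = 15/14
  n = 2: D(2) = 2(2 + 13/15) = 86/15; numerator = 2(15/14) + 1(1) = 22/7; a_2 = (22/7)/(86/15) = 165/301
  n = 3: D(3) = 3(3 + 13/15) = 58/5; numerator = 2(165/301) + 1(15/14) = 1305/602; a_3 = (1305/602)/(58/5) = 225/1204
  n = 4: D(4) = 4(4 + 13/15) = 292/15; numerator = 2(225/1204) + 1(165/301) = 555/602; a_4 = (555/602)/(292/15) = 8325/175784
  n = 5: D(5) = 5(5 + 13/15) = 88/3; numerator = 2(8325/175784) + 1(225/1204) = 12375/43946; a_5 = (12375/43946)/(88/3) = 3375/351568

r = 8/3; a_0 = 1; a_1 = 15/14; a_2 = 165/301; a_3 = 225/1204; a_4 = 8325/175784; a_5 = 3375/351568


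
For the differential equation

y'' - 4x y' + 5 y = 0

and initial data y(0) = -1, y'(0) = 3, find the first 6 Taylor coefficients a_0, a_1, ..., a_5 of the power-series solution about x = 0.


Ansatz: y(x) = sum_{n>=0} a_n x^n, so y'(x) = sum_{n>=1} n a_n x^(n-1) and y''(x) = sum_{n>=2} n(n-1) a_n x^(n-2).
Substitute into P(x) y'' + Q(x) y' + R(x) y = 0 with P(x) = 1, Q(x) = -4x, R(x) = 5, and match powers of x.
Initial conditions: a_0 = -1, a_1 = 3.
Setting the coefficient of each power of x to zero and solving order by order (substituting the coefficients already found):
  x^0: 2 a_2 + 5 a_0 = 0  ->  2 a_2 = -5 a_0 = 5  ->  a_2 = 5/2
  x^1: 6 a_3 + a_1 = 0  ->  6 a_3 = -a_1 = -3  ->  a_3 = -1/2
  x^2: 12 a_4 - 3 a_2 = 0  ->  12 a_4 = 3 a_2 = 15/2  ->  a_4 = 5/8
  x^3: 20 a_5 - 7 a_3 = 0  ->  20 a_5 = 7 a_3 = -7/2  ->  a_5 = -7/40
Truncated series: y(x) = -1 + 3 x + (5/2) x^2 - (1/2) x^3 + (5/8) x^4 - (7/40) x^5 + O(x^6).

a_0 = -1; a_1 = 3; a_2 = 5/2; a_3 = -1/2; a_4 = 5/8; a_5 = -7/40


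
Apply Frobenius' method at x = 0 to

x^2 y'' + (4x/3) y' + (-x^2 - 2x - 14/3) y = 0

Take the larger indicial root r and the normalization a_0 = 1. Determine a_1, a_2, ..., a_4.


Write in Frobenius form y'' + (p(x)/x) y' + (q(x)/x^2) y = 0:
  p(x) = 4/3,  q(x) = -x^2 - 2x - 14/3.
Indicial equation: r(r-1) + (4/3) r + (-14/3) = 0 -> roots r_1 = 2, r_2 = -7/3.
Take r = r_1 = 2. Let y(x) = x^r sum_{n>=0} a_n x^n with a_0 = 1.
Substitute y = x^r sum a_n x^n and match x^{r+n}. The recurrence is
  D(n) a_n - 2 a_{n-1} - 1 a_{n-2} = 0,  where D(n) = (r+n)(r+n-1) + (4/3)(r+n) + (-14/3).
  a_n = [2 a_{n-1} + 1 a_{n-2}] / D(n).
Since the indicial polynomial factors as (r - r_1)(r - r_2), D(n) = (r_1 + n - r_1)(r_1 + n - r_2) = n(n + 13/3).
Evaluating step by step (a_0 = 1):
  n = 1: D(1) = 1(1 + 13/3) = 16/3; numerator = 2(1) = 2; a_1 = (2)/(16/3) = 3/8
  n = 2: D(2) = 2(2 + 13/3) = 38/3; numerator = 2(3/8) + 1(1) = 7/4; a_2 = (7/4)/(38/3) = 21/152
  n = 3: D(3) = 3(3 + 13/3) = 22; numerator = 2(21/152) + 1(3/8) = 99/152; a_3 = (99/152)/(22) = 9/304
  n = 4: D(4) = 4(4 + 13/3) = 100/3; numerator = 2(9/304) + 1(21/152) = 15/76; a_4 = (15/76)/(100/3) = 9/1520

r = 2; a_0 = 1; a_1 = 3/8; a_2 = 21/152; a_3 = 9/304; a_4 = 9/1520


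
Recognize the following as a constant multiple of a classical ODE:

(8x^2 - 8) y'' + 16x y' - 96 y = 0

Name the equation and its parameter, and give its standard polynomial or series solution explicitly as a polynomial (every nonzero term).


All three coefficients share the factor -8; dividing through by -8 gives  (1 - x^2) y'' - 2x y' + 12 y = 0.
This matches the Legendre equation (1 - x^2) y'' - 2x y' + n(n+1) y = 0 (note the -2x y' term) with n(n+1) = 12, so n = 3; the polynomial solution is P_3(x).
With y = sum_k a_k x^k, matching x^k gives (k+2)(k+1) a_{k+2} = [k(k+1) - n(n+1)] a_k = (k - 3)(k + 4) a_k. The right side vanishes at k = 3, so the series with the parity of 3 terminates at degree 3.
Standard normalization (P_n(1) = 1): leading coefficient (2n)!/(2^n (n!)^2) = 720/(8*36) = 5/2, so a_3 = 5/2. Work downward with a_k = (k+1)(k+2) a_{k+2} / ((k - 3)(k + 4)):
  a_1 = (2)(3)(5/2) / ((1 - 3)(1 + 4)) = 15/(-10) = -3/2
Hence P_3(x) = 5 x^3/2 - 3 x/2.

P_3(x); series = 5 x^3/2 - 3 x/2


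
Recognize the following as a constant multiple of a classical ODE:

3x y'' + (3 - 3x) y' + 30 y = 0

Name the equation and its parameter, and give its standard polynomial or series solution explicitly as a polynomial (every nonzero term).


All three coefficients share the factor 3; dividing through by 3 gives  x y'' + (1 - x) y' + 10 y = 0.
This matches the Laguerre equation x y'' + (1 - x) y' + n y = 0 with n = 10; the polynomial solution is L_10(x).
With y = sum_k a_k x^k, matching x^k gives (k+1)k a_{k+1} + (k+1) a_{k+1} - k a_k + n a_k = 0, i.e. (k+1)^2 a_{k+1} = (k - n) a_k = (k - 10) a_k. The right side vanishes at k = 10, so the series terminates at degree 10.
Standard normalization L_n(0) = 1 gives a_0 = 1. Work upward with a_{k+1} = (k - 10) a_k / (k+1)^2:
  a_1 = (0 - 10)(1) / 1^2 = -10/1 = -10
  a_2 = (1 - 10)(-10) / 2^2 = 90/4 = 45/2
  a_3 = (2 - 10)(45/2) / 3^2 = -180/9 = -20
  a_4 = (3 - 10)(-20) / 4^2 = 140/16 = 35/4
  a_5 = (4 - 10)(35/4) / 5^2 = (-105/2)/25 = -21/10
  a_6 = (5 - 10)(-21/10) / 6^2 = (21/2)/36 = 7/24
  a_7 = (6 - 10)(7/24) / 7^2 = (-7/6)/49 = -1/42
  a_8 = (7 - 10)(-1/42) / 8^2 = (1/14)/64 = 1/896
  a_9 = (8 - 10)(1/896) / 9^2 = (-1/448)/81 = -1/36288
  a_10 = (9 - 10)(-1/36288) / 10^2 = (1/36288)/100 = 1/3628800
Hence L_10(x) = x^10/3628800 - x^9/36288 + x^8/896 - x^7/42 + 7 x^6/24 - 21 x^5/10 + 35 x^4/4 - 20 x^3 + 45 x^2/2 - 10 x + 1.

L_10(x); series = x^10/3628800 - x^9/36288 + x^8/896 - x^7/42 + 7 x^6/24 - 21 x^5/10 + 35 x^4/4 - 20 x^3 + 45 x^2/2 - 10 x + 1


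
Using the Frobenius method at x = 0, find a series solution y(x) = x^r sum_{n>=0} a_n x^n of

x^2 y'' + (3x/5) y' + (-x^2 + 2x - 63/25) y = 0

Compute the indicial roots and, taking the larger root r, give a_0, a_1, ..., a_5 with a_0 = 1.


Write in Frobenius form y'' + (p(x)/x) y' + (q(x)/x^2) y = 0:
  p(x) = 3/5,  q(x) = -x^2 + 2x - 63/25.
Indicial equation: r(r-1) + (3/5) r + (-63/25) = 0 -> roots r_1 = 9/5, r_2 = -7/5.
Take r = r_1 = 9/5. Let y(x) = x^r sum_{n>=0} a_n x^n with a_0 = 1.
Substitute y = x^r sum a_n x^n and match x^{r+n}. The recurrence is
  D(n) a_n + 2 a_{n-1} - 1 a_{n-2} = 0,  where D(n) = (r+n)(r+n-1) + (3/5)(r+n) + (-63/25).
  a_n = [-2 a_{n-1} + 1 a_{n-2}] / D(n).
Since the indicial polynomial factors as (r - r_1)(r - r_2), D(n) = (r_1 + n - r_1)(r_1 + n - r_2) = n(n + 16/5).
Evaluating step by step (a_0 = 1):
  n = 1: D(1) = 1(1 + 16/5) = 21/5; numerator = -2(1) = -2; a_1 = (-2)/(21/5) = -10/21
  n = 2: D(2) = 2(2 + 16/5) = 52/5; numerator = -2(-10/21) + 1(1) = 41/21; a_2 = (41/21)/(52/5) = 205/1092
  n = 3: D(3) = 3(3 + 16/5) = 93/5; numerator = -2(205/1092) + 1(-10/21) = -155/182; a_3 = (-155/182)/(93/5) = -25/546
  n = 4: D(4) = 4(4 + 16/5) = 144/5; numerator = -2(-25/546) + 1(205/1092) = 305/1092; a_4 = (305/1092)/(144/5) = 1525/157248
  n = 5: D(5) = 5(5 + 16/5) = 41; numerator = -2(1525/157248) + 1(-25/546) = -5125/78624; a_5 = (-5125/78624)/(41) = -125/78624

r = 9/5; a_0 = 1; a_1 = -10/21; a_2 = 205/1092; a_3 = -25/546; a_4 = 1525/157248; a_5 = -125/78624


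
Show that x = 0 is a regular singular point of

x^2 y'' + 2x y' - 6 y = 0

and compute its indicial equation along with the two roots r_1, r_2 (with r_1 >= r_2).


Divide by x^2 to reach normal form y'' + P_1(x) y' + P_2(x) y = 0 with P_1(x) = 2/x and P_2(x) = -6/x^2.
x = 0 is a singular point because the y'-coefficient 2/x has a pole at x = 0 and the y-coefficient -6/x^2 has a pole at x = 0.
It is a regular singular point because x P_1(x) = p(x) = 2 and x^2 P_2(x) = q(x) = -6 are polynomials, hence analytic at x = 0.
p(0) = 2,  q(0) = -6.
Indicial equation: r(r-1) + p(0) r + q(0) = 0, i.e. r^2 + (p(0) - 1) r + q(0) = 0, i.e. r^2 + 1 r - 6 = 0.
Discriminant: (1)^2 - 4(-6) = 25, so r = (-1 ± 5)/2.
Solving: r_1 = 2, r_2 = -3.

indicial: r^2 + 1 r - 6 = 0; roots r_1 = 2, r_2 = -3


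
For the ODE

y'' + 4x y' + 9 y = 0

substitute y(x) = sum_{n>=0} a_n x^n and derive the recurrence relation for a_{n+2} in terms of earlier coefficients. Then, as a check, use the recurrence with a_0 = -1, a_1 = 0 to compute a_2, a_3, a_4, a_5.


Substitute y = sum_n a_n x^n.
y''(x) has coefficient (n+2)(n+1) a_{n+2} at x^n;
4 x y'(x) has coefficient 4 n a_n at x^n (shift);
9 y(x) has coefficient 9 a_n at x^n.
Matching x^n: (n+2)(n+1) a_{n+2} + (4n + 9) a_n = 0.
Thus a_{n+2} = (-4n - 9) / ((n+1)(n+2)) * a_n.

Check with a_0 = -1, a_1 = 0 (apply the recurrence for n = 0, 1, 2, 3): a_0 = -1, a_1 = 0, a_2 = 9/2, a_3 = 0, a_4 = -51/8, a_5 = 0.

a_(n+2) = (-4n - 9) / ((n+1)(n+2)) * a_n; check: a_0 = -1, a_1 = 0, a_2 = 9/2, a_3 = 0, a_4 = -51/8, a_5 = 0


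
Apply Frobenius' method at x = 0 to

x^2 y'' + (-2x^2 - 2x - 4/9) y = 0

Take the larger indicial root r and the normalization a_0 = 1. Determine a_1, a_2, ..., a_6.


Write in Frobenius form y'' + (p(x)/x) y' + (q(x)/x^2) y = 0:
  p(x) = 0,  q(x) = -2x^2 - 2x - 4/9.
Indicial equation: r(r-1) + (0) r + (-4/9) = 0 -> roots r_1 = 4/3, r_2 = -1/3.
Take r = r_1 = 4/3. Let y(x) = x^r sum_{n>=0} a_n x^n with a_0 = 1.
Substitute y = x^r sum a_n x^n and match x^{r+n}. The recurrence is
  D(n) a_n - 2 a_{n-1} - 2 a_{n-2} = 0,  where D(n) = (r+n)(r+n-1) + (0)(r+n) + (-4/9).
  a_n = [2 a_{n-1} + 2 a_{n-2}] / D(n).
Since the indicial polynomial factors as (r - r_1)(r - r_2), D(n) = (r_1 + n - r_1)(r_1 + n - r_2) = n(n + 5/3).
Evaluating step by step (a_0 = 1):
  n = 1: D(1) = 1(1 + 5/3) = 8/3; numerator = 2(1) = 2; a_1 = (2)/(8/3) = 3/4
  n = 2: D(2) = 2(2 + 5/3) = 22/3; numerator = 2(3/4) + 2(1) = 7/2; a_2 = (7/2)/(22/3) = 21/44
  n = 3: D(3) = 3(3 + 5/3) = 14; numerator = 2(21/44) + 2(3/4) = 27/11; a_3 = (27/11)/(14) = 27/154
  n = 4: D(4) = 4(4 + 5/3) = 68/3; numerator = 2(27/154) + 2(21/44) = 201/154; a_4 = (201/154)/(68/3) = 603/10472
  n = 5: D(5) = 5(5 + 5/3) = 100/3; numerator = 2(603/10472) + 2(27/154) = 2439/5236; a_5 = (2439/5236)/(100/3) = 7317/523600
  n = 6: D(6) = 6(6 + 5/3) = 46; numerator = 2(7317/523600) + 2(603/10472) = 37467/261800; a_6 = (37467/261800)/(46) = 1629/523600

r = 4/3; a_0 = 1; a_1 = 3/4; a_2 = 21/44; a_3 = 27/154; a_4 = 603/10472; a_5 = 7317/523600; a_6 = 1629/523600


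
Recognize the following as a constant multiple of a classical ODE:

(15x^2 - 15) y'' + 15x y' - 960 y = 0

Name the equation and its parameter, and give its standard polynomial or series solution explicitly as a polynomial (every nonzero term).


All three coefficients share the factor -15; dividing through by -15 gives  (1 - x^2) y'' - x y' + 64 y = 0.
This matches the Chebyshev equation (1 - x^2) y'' - x y' + n^2 y = 0 (note the -x y' term, not -2x y') with n^2 = 64, so n = 8; the polynomial solution is T_8(x).
With y = sum_k a_k x^k, matching x^k gives (k+2)(k+1) a_{k+2} = (k^2 - n^2) a_k = (k - 8)(k + 8) a_k. The right side vanishes at k = 8, so the series with the parity of 8 terminates at degree 8.
Standard normalization: leading coefficient of T_n is 2^(n-1), so a_8 = 2^7 = 128. Work downward with a_k = (k+1)(k+2) a_{k+2} / ((k - 8)(k + 8)):
  a_6 = (7)(8)(128) / ((6 - 8)(6 + 8)) = 7168/(-28) = -256
  a_4 = (5)(6)(-256) / ((4 - 8)(4 + 8)) = -7680/(-48) = 160
  a_2 = (3)(4)(160) / ((2 - 8)(2 + 8)) = 1920/(-60) = -32
  a_0 = (1)(2)(-32) / ((0 - 8)(0 + 8)) = -64/(-64) = 1
Hence T_8(x) = 128 x^8 - 256 x^6 + 160 x^4 - 32 x^2 + 1.

T_8(x); series = 128 x^8 - 256 x^6 + 160 x^4 - 32 x^2 + 1


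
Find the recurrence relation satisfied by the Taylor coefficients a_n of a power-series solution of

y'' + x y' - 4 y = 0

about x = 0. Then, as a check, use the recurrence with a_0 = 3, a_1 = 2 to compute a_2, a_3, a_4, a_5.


Substitute y = sum_n a_n x^n.
y''(x) has coefficient (n+2)(n+1) a_{n+2} at x^n;
x y'(x) has coefficient n a_n at x^n (shift);
-4 y(x) has coefficient -4 a_n at x^n.
Matching x^n: (n+2)(n+1) a_{n+2} + (n - 4) a_n = 0.
Thus a_{n+2} = (-n + 4) / ((n+1)(n+2)) * a_n.

Check with a_0 = 3, a_1 = 2 (apply the recurrence for n = 0, 1, 2, 3): a_0 = 3, a_1 = 2, a_2 = 6, a_3 = 1, a_4 = 1, a_5 = 1/20.

a_(n+2) = (-n + 4) / ((n+1)(n+2)) * a_n; check: a_0 = 3, a_1 = 2, a_2 = 6, a_3 = 1, a_4 = 1, a_5 = 1/20


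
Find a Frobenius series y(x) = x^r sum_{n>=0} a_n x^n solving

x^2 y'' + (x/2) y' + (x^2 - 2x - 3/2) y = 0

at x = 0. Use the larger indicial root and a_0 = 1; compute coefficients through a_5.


Write in Frobenius form y'' + (p(x)/x) y' + (q(x)/x^2) y = 0:
  p(x) = 1/2,  q(x) = x^2 - 2x - 3/2.
Indicial equation: r(r-1) + (1/2) r + (-3/2) = 0 -> roots r_1 = 3/2, r_2 = -1.
Take r = r_1 = 3/2. Let y(x) = x^r sum_{n>=0} a_n x^n with a_0 = 1.
Substitute y = x^r sum a_n x^n and match x^{r+n}. The recurrence is
  D(n) a_n - 2 a_{n-1} + 1 a_{n-2} = 0,  where D(n) = (r+n)(r+n-1) + (1/2)(r+n) + (-3/2).
  a_n = [2 a_{n-1} - 1 a_{n-2}] / D(n).
Since the indicial polynomial factors as (r - r_1)(r - r_2), D(n) = (r_1 + n - r_1)(r_1 + n - r_2) = n(n + 5/2).
Evaluating step by step (a_0 = 1):
  n = 1: D(1) = 1(1 + 5/2) = 7/2; numerator = 2(1) = 2; a_1 = (2)/(7/2) = 4/7
  n = 2: D(2) = 2(2 + 5/2) = 9; numerator = 2(4/7) - 1(1) = 1/7; a_2 = (1/7)/(9) = 1/63
  n = 3: D(3) = 3(3 + 5/2) = 33/2; numerator = 2(1/63) - 1(4/7) = -34/63; a_3 = (-34/63)/(33/2) = -68/2079
  n = 4: D(4) = 4(4 + 5/2) = 26; numerator = 2(-68/2079) - 1(1/63) = -169/2079; a_4 = (-169/2079)/(26) = -13/4158
  n = 5: D(5) = 5(5 + 5/2) = 75/2; numerator = 2(-13/4158) - 1(-68/2079) = 5/189; a_5 = (5/189)/(75/2) = 2/2835

r = 3/2; a_0 = 1; a_1 = 4/7; a_2 = 1/63; a_3 = -68/2079; a_4 = -13/4158; a_5 = 2/2835


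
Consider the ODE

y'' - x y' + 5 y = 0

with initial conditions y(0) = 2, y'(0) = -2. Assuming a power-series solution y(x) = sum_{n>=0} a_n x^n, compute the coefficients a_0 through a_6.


Ansatz: y(x) = sum_{n>=0} a_n x^n, so y'(x) = sum_{n>=1} n a_n x^(n-1) and y''(x) = sum_{n>=2} n(n-1) a_n x^(n-2).
Substitute into P(x) y'' + Q(x) y' + R(x) y = 0 with P(x) = 1, Q(x) = -x, R(x) = 5, and match powers of x.
Initial conditions: a_0 = 2, a_1 = -2.
Setting the coefficient of each power of x to zero and solving order by order (substituting the coefficients already found):
  x^0: 2 a_2 + 5 a_0 = 0  ->  2 a_2 = -5 a_0 = -10  ->  a_2 = -5
  x^1: 6 a_3 + 4 a_1 = 0  ->  6 a_3 = -4 a_1 = 8  ->  a_3 = 4/3
  x^2: 12 a_4 + 3 a_2 = 0  ->  12 a_4 = -3 a_2 = 15  ->  a_4 = 5/4
  x^3: 20 a_5 + 2 a_3 = 0  ->  20 a_5 = -2 a_3 = -8/3  ->  a_5 = -2/15
  x^4: 30 a_6 + a_4 = 0  ->  30 a_6 = -a_4 = -5/4  ->  a_6 = -1/24
Truncated series: y(x) = 2 - 2 x - 5 x^2 + (4/3) x^3 + (5/4) x^4 - (2/15) x^5 - (1/24) x^6 + O(x^7).

a_0 = 2; a_1 = -2; a_2 = -5; a_3 = 4/3; a_4 = 5/4; a_5 = -2/15; a_6 = -1/24


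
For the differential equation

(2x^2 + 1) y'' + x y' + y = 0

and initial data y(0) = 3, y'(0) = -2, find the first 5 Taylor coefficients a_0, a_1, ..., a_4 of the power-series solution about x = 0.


Ansatz: y(x) = sum_{n>=0} a_n x^n, so y'(x) = sum_{n>=1} n a_n x^(n-1) and y''(x) = sum_{n>=2} n(n-1) a_n x^(n-2).
Substitute into P(x) y'' + Q(x) y' + R(x) y = 0 with P(x) = 2x^2 + 1, Q(x) = x, R(x) = 1, and match powers of x.
Initial conditions: a_0 = 3, a_1 = -2.
Setting the coefficient of each power of x to zero and solving order by order (substituting the coefficients already found):
  x^0: 2 a_2 + a_0 = 0  ->  2 a_2 = -a_0 = -3  ->  a_2 = -3/2
  x^1: 6 a_3 + 2 a_1 = 0  ->  6 a_3 = -2 a_1 = 4  ->  a_3 = 2/3
  x^2: 12 a_4 + 7 a_2 = 0  ->  12 a_4 = -7 a_2 = 21/2  ->  a_4 = 7/8
Truncated series: y(x) = 3 - 2 x - (3/2) x^2 + (2/3) x^3 + (7/8) x^4 + O(x^5).

a_0 = 3; a_1 = -2; a_2 = -3/2; a_3 = 2/3; a_4 = 7/8


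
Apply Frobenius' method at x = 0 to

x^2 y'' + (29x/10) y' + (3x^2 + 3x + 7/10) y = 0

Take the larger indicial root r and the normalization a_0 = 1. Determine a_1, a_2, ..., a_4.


Write in Frobenius form y'' + (p(x)/x) y' + (q(x)/x^2) y = 0:
  p(x) = 29/10,  q(x) = 3x^2 + 3x + 7/10.
Indicial equation: r(r-1) + (29/10) r + (7/10) = 0 -> roots r_1 = -1/2, r_2 = -7/5.
Take r = r_1 = -1/2. Let y(x) = x^r sum_{n>=0} a_n x^n with a_0 = 1.
Substitute y = x^r sum a_n x^n and match x^{r+n}. The recurrence is
  D(n) a_n + 3 a_{n-1} + 3 a_{n-2} = 0,  where D(n) = (r+n)(r+n-1) + (29/10)(r+n) + (7/10).
  a_n = [-3 a_{n-1} - 3 a_{n-2}] / D(n).
Since the indicial polynomial factors as (r - r_1)(r - r_2), D(n) = (r_1 + n - r_1)(r_1 + n - r_2) = n(n + 9/10).
Evaluating step by step (a_0 = 1):
  n = 1: D(1) = 1(1 + 9/10) = 19/10; numerator = -3(1) = -3; a_1 = (-3)/(19/10) = -30/19
  n = 2: D(2) = 2(2 + 9/10) = 29/5; numerator = -3(-30/19) - 3(1) = 33/19; a_2 = (33/19)/(29/5) = 165/551
  n = 3: D(3) = 3(3 + 9/10) = 117/10; numerator = -3(165/551) - 3(-30/19) = 2115/551; a_3 = (2115/551)/(117/10) = 2350/7163
  n = 4: D(4) = 4(4 + 9/10) = 98/5; numerator = -3(2350/7163) - 3(165/551) = -465/247; a_4 = (-465/247)/(98/5) = -2325/24206

r = -1/2; a_0 = 1; a_1 = -30/19; a_2 = 165/551; a_3 = 2350/7163; a_4 = -2325/24206


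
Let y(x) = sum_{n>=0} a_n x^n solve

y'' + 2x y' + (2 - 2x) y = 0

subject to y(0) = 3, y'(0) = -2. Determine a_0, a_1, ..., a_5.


Ansatz: y(x) = sum_{n>=0} a_n x^n, so y'(x) = sum_{n>=1} n a_n x^(n-1) and y''(x) = sum_{n>=2} n(n-1) a_n x^(n-2).
Substitute into P(x) y'' + Q(x) y' + R(x) y = 0 with P(x) = 1, Q(x) = 2x, R(x) = 2 - 2x, and match powers of x.
Initial conditions: a_0 = 3, a_1 = -2.
Setting the coefficient of each power of x to zero and solving order by order (substituting the coefficients already found):
  x^0: 2 a_2 + 2 a_0 = 0  ->  2 a_2 = -2 a_0 = -6  ->  a_2 = -3
  x^1: 6 a_3 + 4 a_1 - 2 a_0 = 0  ->  6 a_3 = -4 a_1 + 2 a_0 = 14  ->  a_3 = 7/3
  x^2: 12 a_4 + 6 a_2 - 2 a_1 = 0  ->  12 a_4 = -6 a_2 + 2 a_1 = 14  ->  a_4 = 7/6
  x^3: 20 a_5 + 8 a_3 - 2 a_2 = 0  ->  20 a_5 = -8 a_3 + 2 a_2 = -74/3  ->  a_5 = -37/30
Truncated series: y(x) = 3 - 2 x - 3 x^2 + (7/3) x^3 + (7/6) x^4 - (37/30) x^5 + O(x^6).

a_0 = 3; a_1 = -2; a_2 = -3; a_3 = 7/3; a_4 = 7/6; a_5 = -37/30


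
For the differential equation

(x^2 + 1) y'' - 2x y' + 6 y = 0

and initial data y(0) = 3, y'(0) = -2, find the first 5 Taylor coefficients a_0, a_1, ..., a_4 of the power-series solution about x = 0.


Ansatz: y(x) = sum_{n>=0} a_n x^n, so y'(x) = sum_{n>=1} n a_n x^(n-1) and y''(x) = sum_{n>=2} n(n-1) a_n x^(n-2).
Substitute into P(x) y'' + Q(x) y' + R(x) y = 0 with P(x) = x^2 + 1, Q(x) = -2x, R(x) = 6, and match powers of x.
Initial conditions: a_0 = 3, a_1 = -2.
Setting the coefficient of each power of x to zero and solving order by order (substituting the coefficients already found):
  x^0: 2 a_2 + 6 a_0 = 0  ->  2 a_2 = -6 a_0 = -18  ->  a_2 = -9
  x^1: 6 a_3 + 4 a_1 = 0  ->  6 a_3 = -4 a_1 = 8  ->  a_3 = 4/3
  x^2: 12 a_4 + 4 a_2 = 0  ->  12 a_4 = -4 a_2 = 36  ->  a_4 = 3
Truncated series: y(x) = 3 - 2 x - 9 x^2 + (4/3) x^3 + 3 x^4 + O(x^5).

a_0 = 3; a_1 = -2; a_2 = -9; a_3 = 4/3; a_4 = 3


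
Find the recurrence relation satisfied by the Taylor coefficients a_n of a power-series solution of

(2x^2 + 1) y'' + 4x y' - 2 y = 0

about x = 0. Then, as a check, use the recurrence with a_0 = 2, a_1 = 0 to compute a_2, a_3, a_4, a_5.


Substitute y = sum_n a_n x^n.
(1 + 2 x^2) y'' contributes (n+2)(n+1) a_{n+2} + 2 n(n-1) a_n at x^n.
4 x y'(x) contributes 4 n a_n at x^n.
-2 y(x) contributes -2 a_n at x^n.
Matching x^n: (n+2)(n+1) a_{n+2} + (2 n(n-1) + 4 n - 2) a_n = 0.
Thus a_{n+2} = (-2 n(n-1) - 4 n + 2) / ((n+1)(n+2)) * a_n.

Check with a_0 = 2, a_1 = 0 (apply the recurrence for n = 0, 1, 2, 3): a_0 = 2, a_1 = 0, a_2 = 2, a_3 = 0, a_4 = -5/3, a_5 = 0.

a_(n+2) = (-2 n(n-1) - 4 n + 2) / ((n+1)(n+2)) * a_n; check: a_0 = 2, a_1 = 0, a_2 = 2, a_3 = 0, a_4 = -5/3, a_5 = 0


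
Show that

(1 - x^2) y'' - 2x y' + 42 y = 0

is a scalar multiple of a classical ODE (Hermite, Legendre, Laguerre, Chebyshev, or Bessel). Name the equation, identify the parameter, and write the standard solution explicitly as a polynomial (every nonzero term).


The equation is already in a standard form:  (1 - x^2) y'' - 2x y' + 42 y = 0.
This matches the Legendre equation (1 - x^2) y'' - 2x y' + n(n+1) y = 0 (note the -2x y' term) with n(n+1) = 42, so n = 6; the polynomial solution is P_6(x).
With y = sum_k a_k x^k, matching x^k gives (k+2)(k+1) a_{k+2} = [k(k+1) - n(n+1)] a_k = (k - 6)(k + 7) a_k. The right side vanishes at k = 6, so the series with the parity of 6 terminates at degree 6.
Standard normalization (P_n(1) = 1): leading coefficient (2n)!/(2^n (n!)^2) = 479001600/(64*518400) = 231/16, so a_6 = 231/16. Work downward with a_k = (k+1)(k+2) a_{k+2} / ((k - 6)(k + 7)):
  a_4 = (5)(6)(231/16) / ((4 - 6)(4 + 7)) = (3465/8)/(-22) = -315/16
  a_2 = (3)(4)(-315/16) / ((2 - 6)(2 + 7)) = (-945/4)/(-36) = 105/16
  a_0 = (1)(2)(105/16) / ((0 - 6)(0 + 7)) = (105/8)/(-42) = -5/16
Hence P_6(x) = 231 x^6/16 - 315 x^4/16 + 105 x^2/16 - 5/16.

P_6(x); series = 231 x^6/16 - 315 x^4/16 + 105 x^2/16 - 5/16


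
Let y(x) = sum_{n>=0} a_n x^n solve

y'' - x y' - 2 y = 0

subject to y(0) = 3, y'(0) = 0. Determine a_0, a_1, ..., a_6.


Ansatz: y(x) = sum_{n>=0} a_n x^n, so y'(x) = sum_{n>=1} n a_n x^(n-1) and y''(x) = sum_{n>=2} n(n-1) a_n x^(n-2).
Substitute into P(x) y'' + Q(x) y' + R(x) y = 0 with P(x) = 1, Q(x) = -x, R(x) = -2, and match powers of x.
Initial conditions: a_0 = 3, a_1 = 0.
Setting the coefficient of each power of x to zero and solving order by order (substituting the coefficients already found):
  x^0: 2 a_2 - 2 a_0 = 0  ->  2 a_2 = 2 a_0 = 6  ->  a_2 = 3
  x^1: 6 a_3 - 3 a_1 = 0  ->  6 a_3 = 3 a_1 = 0  ->  a_3 = 0
  x^2: 12 a_4 - 4 a_2 = 0  ->  12 a_4 = 4 a_2 = 12  ->  a_4 = 1
  x^3: 20 a_5 - 5 a_3 = 0  ->  20 a_5 = 5 a_3 = 0  ->  a_5 = 0
  x^4: 30 a_6 - 6 a_4 = 0  ->  30 a_6 = 6 a_4 = 6  ->  a_6 = 1/5
Truncated series: y(x) = 3 + 3 x^2 + x^4 + (1/5) x^6 + O(x^7).

a_0 = 3; a_1 = 0; a_2 = 3; a_3 = 0; a_4 = 1; a_5 = 0; a_6 = 1/5


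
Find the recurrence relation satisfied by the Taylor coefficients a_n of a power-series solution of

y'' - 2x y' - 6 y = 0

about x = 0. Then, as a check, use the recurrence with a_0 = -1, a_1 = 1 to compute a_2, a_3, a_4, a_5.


Substitute y = sum_n a_n x^n.
y''(x) has coefficient (n+2)(n+1) a_{n+2} at x^n;
-2 x y'(x) has coefficient -2 n a_n at x^n (shift);
-6 y(x) has coefficient -6 a_n at x^n.
Matching x^n: (n+2)(n+1) a_{n+2} + (-2n - 6) a_n = 0.
Thus a_{n+2} = (2n + 6) / ((n+1)(n+2)) * a_n.

Check with a_0 = -1, a_1 = 1 (apply the recurrence for n = 0, 1, 2, 3): a_0 = -1, a_1 = 1, a_2 = -3, a_3 = 4/3, a_4 = -5/2, a_5 = 4/5.

a_(n+2) = (2n + 6) / ((n+1)(n+2)) * a_n; check: a_0 = -1, a_1 = 1, a_2 = -3, a_3 = 4/3, a_4 = -5/2, a_5 = 4/5


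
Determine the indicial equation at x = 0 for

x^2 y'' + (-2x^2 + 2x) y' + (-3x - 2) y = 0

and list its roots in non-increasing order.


Divide by x^2 to reach normal form y'' + P_1(x) y' + P_2(x) y = 0 with P_1(x) = -2 + 2/x and P_2(x) = -3/x - 2/x^2.
x = 0 is a singular point because the y'-coefficient -2 + 2/x has a pole at x = 0 and the y-coefficient -3/x - 2/x^2 has a pole at x = 0.
It is a regular singular point because x P_1(x) = p(x) = 2 - 2x and x^2 P_2(x) = q(x) = -3x - 2 are polynomials, hence analytic at x = 0.
p(0) = 2,  q(0) = -2.
Indicial equation: r(r-1) + p(0) r + q(0) = 0, i.e. r^2 + (p(0) - 1) r + q(0) = 0, i.e. r^2 + 1 r - 2 = 0.
Discriminant: (1)^2 - 4(-2) = 9, so r = (-1 ± 3)/2.
Solving: r_1 = 1, r_2 = -2.

indicial: r^2 + 1 r - 2 = 0; roots r_1 = 1, r_2 = -2


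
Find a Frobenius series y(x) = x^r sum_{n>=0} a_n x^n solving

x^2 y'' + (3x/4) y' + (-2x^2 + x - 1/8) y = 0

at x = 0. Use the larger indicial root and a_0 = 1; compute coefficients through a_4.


Write in Frobenius form y'' + (p(x)/x) y' + (q(x)/x^2) y = 0:
  p(x) = 3/4,  q(x) = -2x^2 + x - 1/8.
Indicial equation: r(r-1) + (3/4) r + (-1/8) = 0 -> roots r_1 = 1/2, r_2 = -1/4.
Take r = r_1 = 1/2. Let y(x) = x^r sum_{n>=0} a_n x^n with a_0 = 1.
Substitute y = x^r sum a_n x^n and match x^{r+n}. The recurrence is
  D(n) a_n + 1 a_{n-1} - 2 a_{n-2} = 0,  where D(n) = (r+n)(r+n-1) + (3/4)(r+n) + (-1/8).
  a_n = [-1 a_{n-1} + 2 a_{n-2}] / D(n).
Since the indicial polynomial factors as (r - r_1)(r - r_2), D(n) = (r_1 + n - r_1)(r_1 + n - r_2) = n(n + 3/4).
Evaluating step by step (a_0 = 1):
  n = 1: D(1) = 1(1 + 3/4) = 7/4; numerator = -1(1) = -1; a_1 = (-1)/(7/4) = -4/7
  n = 2: D(2) = 2(2 + 3/4) = 11/2; numerator = -1(-4/7) + 2(1) = 18/7; a_2 = (18/7)/(11/2) = 36/77
  n = 3: D(3) = 3(3 + 3/4) = 45/4; numerator = -1(36/77) + 2(-4/7) = -124/77; a_3 = (-124/77)/(45/4) = -496/3465
  n = 4: D(4) = 4(4 + 3/4) = 19; numerator = -1(-496/3465) + 2(36/77) = 3736/3465; a_4 = (3736/3465)/(19) = 3736/65835

r = 1/2; a_0 = 1; a_1 = -4/7; a_2 = 36/77; a_3 = -496/3465; a_4 = 3736/65835


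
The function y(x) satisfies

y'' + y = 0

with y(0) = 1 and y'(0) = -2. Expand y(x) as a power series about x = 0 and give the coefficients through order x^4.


Ansatz: y(x) = sum_{n>=0} a_n x^n, so y'(x) = sum_{n>=1} n a_n x^(n-1) and y''(x) = sum_{n>=2} n(n-1) a_n x^(n-2).
Substitute into P(x) y'' + Q(x) y' + R(x) y = 0 with P(x) = 1, Q(x) = 0, R(x) = 1, and match powers of x.
Initial conditions: a_0 = 1, a_1 = -2.
Setting the coefficient of each power of x to zero and solving order by order (substituting the coefficients already found):
  x^0: 2 a_2 + a_0 = 0  ->  2 a_2 = -a_0 = -1  ->  a_2 = -1/2
  x^1: 6 a_3 + a_1 = 0  ->  6 a_3 = -a_1 = 2  ->  a_3 = 1/3
  x^2: 12 a_4 + a_2 = 0  ->  12 a_4 = -a_2 = 1/2  ->  a_4 = 1/24
Truncated series: y(x) = 1 - 2 x - (1/2) x^2 + (1/3) x^3 + (1/24) x^4 + O(x^5).

a_0 = 1; a_1 = -2; a_2 = -1/2; a_3 = 1/3; a_4 = 1/24


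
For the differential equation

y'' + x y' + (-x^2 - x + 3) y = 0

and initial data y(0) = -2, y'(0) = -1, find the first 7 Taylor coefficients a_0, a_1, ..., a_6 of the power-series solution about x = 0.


Ansatz: y(x) = sum_{n>=0} a_n x^n, so y'(x) = sum_{n>=1} n a_n x^(n-1) and y''(x) = sum_{n>=2} n(n-1) a_n x^(n-2).
Substitute into P(x) y'' + Q(x) y' + R(x) y = 0 with P(x) = 1, Q(x) = x, R(x) = -x^2 - x + 3, and match powers of x.
Initial conditions: a_0 = -2, a_1 = -1.
Setting the coefficient of each power of x to zero and solving order by order (substituting the coefficients already found):
  x^0: 2 a_2 + 3 a_0 = 0  ->  2 a_2 = -3 a_0 = 6  ->  a_2 = 3
  x^1: 6 a_3 + 4 a_1 - a_0 = 0  ->  6 a_3 = -4 a_1 + a_0 = 2  ->  a_3 = 1/3
  x^2: 12 a_4 + 5 a_2 - a_1 - a_0 = 0  ->  12 a_4 = -5 a_2 + a_1 + a_0 = -18  ->  a_4 = -3/2
  x^3: 20 a_5 + 6 a_3 - a_2 - a_1 = 0  ->  20 a_5 = -6 a_3 + a_2 + a_1 = 0  ->  a_5 = 0
  x^4: 30 a_6 + 7 a_4 - a_3 - a_2 = 0  ->  30 a_6 = -7 a_4 + a_3 + a_2 = 83/6  ->  a_6 = 83/180
Truncated series: y(x) = -2 - x + 3 x^2 + (1/3) x^3 - (3/2) x^4 + (83/180) x^6 + O(x^7).

a_0 = -2; a_1 = -1; a_2 = 3; a_3 = 1/3; a_4 = -3/2; a_5 = 0; a_6 = 83/180


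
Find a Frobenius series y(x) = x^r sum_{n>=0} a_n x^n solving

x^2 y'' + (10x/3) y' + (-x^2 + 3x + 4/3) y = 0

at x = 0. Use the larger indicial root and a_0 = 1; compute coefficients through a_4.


Write in Frobenius form y'' + (p(x)/x) y' + (q(x)/x^2) y = 0:
  p(x) = 10/3,  q(x) = -x^2 + 3x + 4/3.
Indicial equation: r(r-1) + (10/3) r + (4/3) = 0 -> roots r_1 = -1, r_2 = -4/3.
Take r = r_1 = -1. Let y(x) = x^r sum_{n>=0} a_n x^n with a_0 = 1.
Substitute y = x^r sum a_n x^n and match x^{r+n}. The recurrence is
  D(n) a_n + 3 a_{n-1} - 1 a_{n-2} = 0,  where D(n) = (r+n)(r+n-1) + (10/3)(r+n) + (4/3).
  a_n = [-3 a_{n-1} + 1 a_{n-2}] / D(n).
Since the indicial polynomial factors as (r - r_1)(r - r_2), D(n) = (r_1 + n - r_1)(r_1 + n - r_2) = n(n + 1/3).
Evaluating step by step (a_0 = 1):
  n = 1: D(1) = 1(1 + 1/3) = 4/3; numerator = -3(1) = -3; a_1 = (-3)/(4/3) = -9/4
  n = 2: D(2) = 2(2 + 1/3) = 14/3; numerator = -3(-9/4) + 1(1) = 31/4; a_2 = (31/4)/(14/3) = 93/56
  n = 3: D(3) = 3(3 + 1/3) = 10; numerator = -3(93/56) + 1(-9/4) = -405/56; a_3 = (-405/56)/(10) = -81/112
  n = 4: D(4) = 4(4 + 1/3) = 52/3; numerator = -3(-81/112) + 1(93/56) = 429/112; a_4 = (429/112)/(52/3) = 99/448

r = -1; a_0 = 1; a_1 = -9/4; a_2 = 93/56; a_3 = -81/112; a_4 = 99/448


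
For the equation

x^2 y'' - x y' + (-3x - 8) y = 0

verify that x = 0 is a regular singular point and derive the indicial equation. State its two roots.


Divide by x^2 to reach normal form y'' + P_1(x) y' + P_2(x) y = 0 with P_1(x) = -1/x and P_2(x) = -3/x - 8/x^2.
x = 0 is a singular point because the y'-coefficient -1/x has a pole at x = 0 and the y-coefficient -3/x - 8/x^2 has a pole at x = 0.
It is a regular singular point because x P_1(x) = p(x) = -1 and x^2 P_2(x) = q(x) = -3x - 8 are polynomials, hence analytic at x = 0.
p(0) = -1,  q(0) = -8.
Indicial equation: r(r-1) + p(0) r + q(0) = 0, i.e. r^2 + (p(0) - 1) r + q(0) = 0, i.e. r^2 - 2 r - 8 = 0.
Discriminant: (-2)^2 - 4(-8) = 36, so r = (2 ± 6)/2.
Solving: r_1 = 4, r_2 = -2.

indicial: r^2 - 2 r - 8 = 0; roots r_1 = 4, r_2 = -2
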